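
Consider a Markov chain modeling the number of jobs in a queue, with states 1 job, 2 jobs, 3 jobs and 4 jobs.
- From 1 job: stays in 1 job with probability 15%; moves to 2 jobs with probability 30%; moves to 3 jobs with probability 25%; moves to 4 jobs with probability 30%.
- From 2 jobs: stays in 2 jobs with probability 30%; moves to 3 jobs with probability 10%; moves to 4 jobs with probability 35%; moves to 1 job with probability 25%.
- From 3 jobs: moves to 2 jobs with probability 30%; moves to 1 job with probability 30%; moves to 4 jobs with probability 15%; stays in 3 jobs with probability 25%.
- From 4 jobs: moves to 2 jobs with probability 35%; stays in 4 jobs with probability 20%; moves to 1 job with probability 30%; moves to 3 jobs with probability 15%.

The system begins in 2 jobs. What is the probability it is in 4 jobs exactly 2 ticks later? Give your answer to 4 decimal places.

Propagate the distribution vector 2 ticks from 2 jobs.
After 0 ticks: (0.0000, 1.0000, 0.0000, 0.0000)
After 1 tick: (0.2500, 0.3000, 0.1000, 0.3500)
After 2 ticks: (0.2475, 0.3175, 0.1700, 0.2650)
P(in 4 jobs after 2 ticks) = 0.2650

0.2650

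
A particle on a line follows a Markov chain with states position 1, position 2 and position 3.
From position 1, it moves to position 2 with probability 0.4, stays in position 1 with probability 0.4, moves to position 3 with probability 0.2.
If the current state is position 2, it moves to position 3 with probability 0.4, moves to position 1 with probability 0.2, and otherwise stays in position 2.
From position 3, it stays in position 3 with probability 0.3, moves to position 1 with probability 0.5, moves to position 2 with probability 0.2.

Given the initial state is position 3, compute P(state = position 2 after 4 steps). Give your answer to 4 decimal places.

0.3410

Propagate the distribution vector 4 steps from position 3.
After 0 steps: (0.0000, 0.0000, 1.0000)
After 1 step: (0.5000, 0.2000, 0.3000)
After 2 steps: (0.3900, 0.3400, 0.2700)
After 3 steps: (0.3590, 0.3460, 0.2950)
After 4 steps: (0.3603, 0.3410, 0.2987)
P(in position 2 after 4 steps) = 0.3410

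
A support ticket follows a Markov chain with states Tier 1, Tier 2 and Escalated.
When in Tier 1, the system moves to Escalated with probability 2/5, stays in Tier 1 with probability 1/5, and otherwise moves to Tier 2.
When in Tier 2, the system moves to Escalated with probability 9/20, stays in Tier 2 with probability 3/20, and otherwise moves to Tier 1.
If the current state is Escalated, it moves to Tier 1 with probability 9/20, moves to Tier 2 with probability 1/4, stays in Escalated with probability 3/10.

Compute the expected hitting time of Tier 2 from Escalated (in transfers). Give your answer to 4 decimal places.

Let t(s) be the expected number of transfers to first reach Tier 2 from state s, with t(Tier 2) = 0. Conditioning on the first transfer:
t(Tier 1) = 1 + 0.2·t(Tier 1) + 0.4·t(Escalated)
t(Escalated) = 1 + 0.45·t(Tier 1) + 0.3·t(Escalated)
Solving: t(Tier 1) = 2.8947, t(Escalated) = 3.2895.
Expected transfers from Escalated to Tier 2: 3.2895.

3.2895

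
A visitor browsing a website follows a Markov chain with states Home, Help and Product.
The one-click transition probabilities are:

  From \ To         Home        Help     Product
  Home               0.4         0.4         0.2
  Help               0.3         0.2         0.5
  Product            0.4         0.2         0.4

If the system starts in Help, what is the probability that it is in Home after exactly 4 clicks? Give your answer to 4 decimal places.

0.3724

Propagate the distribution vector 4 clicks from Help.
After 0 clicks: (0.0000, 1.0000, 0.0000)
After 1 click: (0.3000, 0.2000, 0.5000)
After 2 clicks: (0.3800, 0.2600, 0.3600)
After 3 clicks: (0.3740, 0.2760, 0.3500)
After 4 clicks: (0.3724, 0.2748, 0.3528)
P(in Home after 4 clicks) = 0.3724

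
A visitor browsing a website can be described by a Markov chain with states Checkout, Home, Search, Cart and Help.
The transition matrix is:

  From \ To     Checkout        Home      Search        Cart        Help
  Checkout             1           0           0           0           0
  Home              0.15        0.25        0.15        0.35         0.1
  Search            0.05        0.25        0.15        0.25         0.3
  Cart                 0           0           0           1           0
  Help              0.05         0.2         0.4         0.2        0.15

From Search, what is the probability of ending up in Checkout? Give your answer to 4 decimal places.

Let h(s) be the probability of absorption at Checkout starting from transient state s. Then h(Checkout) = 1 and h(Cart) = 0. By first-step analysis:
h(Home) = 0.15·1 + 0.25·h(Home) + 0.15·h(Search) + 0.35·0 + 0.1·h(Help)
h(Search) = 0.05·1 + 0.25·h(Home) + 0.15·h(Search) + 0.25·0 + 0.3·h(Help)
h(Help) = 0.05·1 + 0.2·h(Home) + 0.4·h(Search) + 0.2·0 + 0.15·h(Help)
Solving: h(Home) = 0.2741, h(Search) = 0.2194, h(Help) = 0.2266.
Starting from Search, the probability is 0.2194.

0.2194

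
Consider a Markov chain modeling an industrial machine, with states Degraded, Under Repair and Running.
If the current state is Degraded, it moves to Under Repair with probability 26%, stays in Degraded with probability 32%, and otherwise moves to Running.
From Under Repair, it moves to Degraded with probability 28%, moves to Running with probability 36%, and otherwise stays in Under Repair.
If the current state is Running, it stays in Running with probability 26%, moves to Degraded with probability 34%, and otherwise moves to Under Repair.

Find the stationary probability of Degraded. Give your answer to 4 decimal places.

0.3132

Let the stationary distribution be π with π = πP and π_1 + π_2 + π_3 = 1.
π_1 = 0.32·π_1 + 0.28·π_2 + 0.34·π_3
π_2 = 0.26·π_1 + 0.36·π_2 + 0.4·π_3
Solving with the normalization constraint gives π = (0.3132, 0.3425, 0.3444).
So the stationary probability of Degraded is 0.3132.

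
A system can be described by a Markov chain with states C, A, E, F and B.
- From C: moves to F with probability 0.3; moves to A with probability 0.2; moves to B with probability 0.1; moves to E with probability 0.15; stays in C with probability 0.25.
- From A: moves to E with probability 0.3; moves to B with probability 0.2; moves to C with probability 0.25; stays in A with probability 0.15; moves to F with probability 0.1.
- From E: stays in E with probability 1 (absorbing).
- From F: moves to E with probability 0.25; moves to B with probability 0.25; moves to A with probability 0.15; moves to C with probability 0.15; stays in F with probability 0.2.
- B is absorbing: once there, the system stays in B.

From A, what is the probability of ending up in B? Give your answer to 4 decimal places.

Let h(s) be the probability of absorption at B starting from transient state s. Then h(B) = 1 and h(E) = 0. By first-step analysis:
h(C) = 0.25·h(C) + 0.2·h(A) + 0.15·0 + 0.3·h(F) + 0.1·1
h(A) = 0.25·h(C) + 0.15·h(A) + 0.3·0 + 0.1·h(F) + 0.2·1
h(F) = 0.15·h(C) + 0.15·h(A) + 0.25·0 + 0.2·h(F) + 0.25·1
Solving: h(C) = 0.4338, h(A) = 0.4185, h(F) = 0.4723.
Starting from A, the probability is 0.4185.

0.4185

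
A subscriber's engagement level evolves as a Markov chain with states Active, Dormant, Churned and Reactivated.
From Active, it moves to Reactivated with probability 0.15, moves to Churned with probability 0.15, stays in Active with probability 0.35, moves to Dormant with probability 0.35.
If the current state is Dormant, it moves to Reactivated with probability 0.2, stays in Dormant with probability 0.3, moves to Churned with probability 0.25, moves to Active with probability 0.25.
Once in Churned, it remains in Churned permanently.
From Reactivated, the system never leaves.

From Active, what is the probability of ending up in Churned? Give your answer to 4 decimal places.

Let h(s) be the probability of absorption at Churned starting from transient state s. Then h(Churned) = 1 and h(Reactivated) = 0. By first-step analysis:
h(Active) = 0.35·h(Active) + 0.35·h(Dormant) + 0.15·1 + 0.15·0
h(Dormant) = 0.25·h(Active) + 0.3·h(Dormant) + 0.25·1 + 0.2·0
Solving: h(Active) = 0.5238, h(Dormant) = 0.5442.
Starting from Active, the probability is 0.5238.

0.5238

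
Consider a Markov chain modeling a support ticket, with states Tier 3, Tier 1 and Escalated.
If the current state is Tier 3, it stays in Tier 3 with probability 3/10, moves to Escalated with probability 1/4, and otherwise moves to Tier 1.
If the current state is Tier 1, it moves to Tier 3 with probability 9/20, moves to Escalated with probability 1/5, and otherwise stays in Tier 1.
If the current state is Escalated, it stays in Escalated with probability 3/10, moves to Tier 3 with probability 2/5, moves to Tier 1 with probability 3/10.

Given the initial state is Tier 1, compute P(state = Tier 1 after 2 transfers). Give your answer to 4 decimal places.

Sum over the intermediate state after 1 transfer:
P = P(Tier 1→Tier 3)·P(Tier 3→Tier 1) + P(Tier 1→Tier 1)·P(Tier 1→Tier 1) + P(Tier 1→Escalated)·P(Escalated→Tier 1)
  = 0.45×0.45 + 0.35×0.35 + 0.2×0.3
  = 0.2025 + 0.1225 + 0.0600 = 0.3850

0.3850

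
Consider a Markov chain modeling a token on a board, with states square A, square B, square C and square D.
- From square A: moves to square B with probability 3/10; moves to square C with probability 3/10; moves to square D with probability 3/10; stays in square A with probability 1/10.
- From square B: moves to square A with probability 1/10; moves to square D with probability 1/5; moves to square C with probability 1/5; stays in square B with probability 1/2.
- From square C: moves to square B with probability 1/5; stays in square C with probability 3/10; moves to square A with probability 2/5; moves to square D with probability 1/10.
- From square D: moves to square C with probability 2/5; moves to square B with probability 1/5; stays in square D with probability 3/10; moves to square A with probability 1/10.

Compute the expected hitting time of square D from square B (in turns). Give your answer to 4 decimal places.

Let t(s) be the expected number of turns to first reach square D from state s, with t(square D) = 0. Conditioning on the first turn:
t(square A) = 1 + 0.1·t(square A) + 0.3·t(square B) + 0.3·t(square C)
t(square B) = 1 + 0.1·t(square A) + 0.5·t(square B) + 0.2·t(square C)
t(square C) = 1 + 0.4·t(square A) + 0.2·t(square B) + 0.3·t(square C)
Solving: t(square A) = 4.7024, t(square B) = 5.1786, t(square C) = 5.5952.
Expected turns from square B to square D: 5.1786.

5.1786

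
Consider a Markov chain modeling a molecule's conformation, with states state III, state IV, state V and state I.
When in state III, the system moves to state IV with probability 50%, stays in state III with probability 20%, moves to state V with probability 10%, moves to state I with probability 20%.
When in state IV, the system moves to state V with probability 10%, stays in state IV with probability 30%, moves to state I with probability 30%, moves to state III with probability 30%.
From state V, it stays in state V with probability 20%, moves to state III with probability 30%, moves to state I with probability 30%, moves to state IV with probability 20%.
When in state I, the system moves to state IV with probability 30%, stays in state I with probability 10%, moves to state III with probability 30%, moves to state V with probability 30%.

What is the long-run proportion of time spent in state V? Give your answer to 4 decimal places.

0.1616

Let the stationary distribution be π with π = πP and π_1 + π_2 + π_3 + π_4 = 1.
π_1 = 0.2·π_1 + 0.3·π_2 + 0.3·π_3 + 0.3·π_4
π_2 = 0.5·π_1 + 0.3·π_2 + 0.2·π_3 + 0.3·π_4
π_3 = 0.1·π_1 + 0.1·π_2 + 0.2·π_3 + 0.3·π_4
Solving with the normalization constraint gives π = (0.2727, 0.3384, 0.1616, 0.2273).
So the stationary probability of state V is 0.1616.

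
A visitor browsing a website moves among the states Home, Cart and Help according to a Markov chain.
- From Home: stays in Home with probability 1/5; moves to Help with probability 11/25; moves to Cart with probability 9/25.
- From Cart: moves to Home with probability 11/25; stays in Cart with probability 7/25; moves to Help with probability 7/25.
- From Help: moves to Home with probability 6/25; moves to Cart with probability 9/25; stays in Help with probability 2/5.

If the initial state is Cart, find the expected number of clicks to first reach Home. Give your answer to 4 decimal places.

Let t(s) be the expected number of clicks to first reach Home from state s, with t(Home) = 0. Conditioning on the first click:
t(Cart) = 1 + 0.28·t(Cart) + 0.28·t(Help)
t(Help) = 1 + 0.36·t(Cart) + 0.4·t(Help)
Solving: t(Cart) = 2.6570, t(Help) = 3.2609.
Expected clicks from Cart to Home: 2.6570.

2.6570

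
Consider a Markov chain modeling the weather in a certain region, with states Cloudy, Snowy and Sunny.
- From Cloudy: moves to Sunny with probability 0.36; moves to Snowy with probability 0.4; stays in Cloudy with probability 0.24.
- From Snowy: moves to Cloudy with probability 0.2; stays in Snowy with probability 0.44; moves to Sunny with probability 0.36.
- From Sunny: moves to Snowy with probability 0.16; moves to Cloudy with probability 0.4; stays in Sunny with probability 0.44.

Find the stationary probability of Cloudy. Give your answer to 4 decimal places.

0.2899

Let the stationary distribution be π with π = πP and π_1 + π_2 + π_3 = 1.
π_1 = 0.24·π_1 + 0.2·π_2 + 0.4·π_3
π_2 = 0.4·π_1 + 0.44·π_2 + 0.16·π_3
Solving with the normalization constraint gives π = (0.2899, 0.3188, 0.3913).
So the stationary probability of Cloudy is 0.2899.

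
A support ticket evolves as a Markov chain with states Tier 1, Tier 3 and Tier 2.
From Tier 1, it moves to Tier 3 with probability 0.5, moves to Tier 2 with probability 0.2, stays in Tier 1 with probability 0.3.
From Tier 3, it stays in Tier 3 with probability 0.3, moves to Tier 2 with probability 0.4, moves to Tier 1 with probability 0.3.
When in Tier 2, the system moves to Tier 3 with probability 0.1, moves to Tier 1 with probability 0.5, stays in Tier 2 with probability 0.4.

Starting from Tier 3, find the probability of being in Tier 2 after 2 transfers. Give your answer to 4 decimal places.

0.3400

Sum over the intermediate state after 1 transfer:
P = P(Tier 3→Tier 1)·P(Tier 1→Tier 2) + P(Tier 3→Tier 3)·P(Tier 3→Tier 2) + P(Tier 3→Tier 2)·P(Tier 2→Tier 2)
  = 0.3×0.2 + 0.3×0.4 + 0.4×0.4
  = 0.0600 + 0.1200 + 0.1600 = 0.3400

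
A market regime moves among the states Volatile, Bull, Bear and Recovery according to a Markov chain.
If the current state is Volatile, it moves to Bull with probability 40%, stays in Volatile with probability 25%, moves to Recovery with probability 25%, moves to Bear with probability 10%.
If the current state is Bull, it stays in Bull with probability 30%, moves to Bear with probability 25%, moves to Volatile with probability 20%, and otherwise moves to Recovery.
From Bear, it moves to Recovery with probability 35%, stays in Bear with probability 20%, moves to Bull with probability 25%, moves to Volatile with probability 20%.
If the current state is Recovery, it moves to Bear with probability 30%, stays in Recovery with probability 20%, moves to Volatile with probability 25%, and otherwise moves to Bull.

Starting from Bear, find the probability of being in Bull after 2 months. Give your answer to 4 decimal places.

Propagate the distribution vector 2 months from Bear.
After 0 months: (0.0000, 0.0000, 1.0000, 0.0000)
After 1 month: (0.2000, 0.2500, 0.2000, 0.3500)
After 2 months: (0.2275, 0.2925, 0.2275, 0.2525)
P(in Bull after 2 months) = 0.2925

0.2925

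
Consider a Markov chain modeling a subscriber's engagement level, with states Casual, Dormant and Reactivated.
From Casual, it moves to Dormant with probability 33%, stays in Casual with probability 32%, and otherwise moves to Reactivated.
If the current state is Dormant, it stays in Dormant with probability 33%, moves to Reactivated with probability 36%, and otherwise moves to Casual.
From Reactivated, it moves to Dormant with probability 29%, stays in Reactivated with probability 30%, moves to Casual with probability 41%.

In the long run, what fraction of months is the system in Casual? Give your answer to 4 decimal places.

0.3471

Let the stationary distribution be π with π = πP and π_1 + π_2 + π_3 = 1.
π_1 = 0.32·π_1 + 0.31·π_2 + 0.41·π_3
π_2 = 0.33·π_1 + 0.33·π_2 + 0.29·π_3
Solving with the normalization constraint gives π = (0.3471, 0.3165, 0.3363).
So the stationary probability of Casual is 0.3471.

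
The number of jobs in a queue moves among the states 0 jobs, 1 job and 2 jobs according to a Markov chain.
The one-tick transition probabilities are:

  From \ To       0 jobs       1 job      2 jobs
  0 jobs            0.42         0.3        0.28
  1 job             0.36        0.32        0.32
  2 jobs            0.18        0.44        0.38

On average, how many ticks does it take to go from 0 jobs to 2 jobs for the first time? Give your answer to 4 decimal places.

3.4218

Let t(s) be the expected number of ticks to first reach 2 jobs from state s, with t(2 jobs) = 0. Conditioning on the first tick:
t(0 jobs) = 1 + 0.42·t(0 jobs) + 0.3·t(1 job)
t(1 job) = 1 + 0.36·t(0 jobs) + 0.32·t(1 job)
Solving: t(0 jobs) = 3.4218, t(1 job) = 3.2821.
Expected ticks from 0 jobs to 2 jobs: 3.4218.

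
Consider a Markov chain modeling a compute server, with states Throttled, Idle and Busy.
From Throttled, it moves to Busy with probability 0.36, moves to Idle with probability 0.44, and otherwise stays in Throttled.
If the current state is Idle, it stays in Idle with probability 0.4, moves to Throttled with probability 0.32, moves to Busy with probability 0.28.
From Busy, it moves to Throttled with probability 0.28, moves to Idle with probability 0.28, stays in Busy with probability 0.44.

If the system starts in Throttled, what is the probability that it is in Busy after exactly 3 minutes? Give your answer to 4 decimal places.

Propagate the distribution vector 3 minutes from Throttled.
After 0 minutes: (1.0000, 0.0000, 0.0000)
After 1 minute: (0.2000, 0.4400, 0.3600)
After 2 minutes: (0.2816, 0.3648, 0.3536)
After 3 minutes: (0.2721, 0.3688, 0.3591)
P(in Busy after 3 minutes) = 0.3591

0.3591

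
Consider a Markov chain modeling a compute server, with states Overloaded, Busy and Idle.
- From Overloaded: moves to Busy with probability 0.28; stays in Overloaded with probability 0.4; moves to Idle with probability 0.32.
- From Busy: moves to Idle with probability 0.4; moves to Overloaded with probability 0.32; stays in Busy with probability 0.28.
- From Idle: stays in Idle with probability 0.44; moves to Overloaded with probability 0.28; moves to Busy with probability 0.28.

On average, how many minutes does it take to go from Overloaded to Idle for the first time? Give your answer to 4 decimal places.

2.9206

Let t(s) be the expected number of minutes to first reach Idle from state s, with t(Idle) = 0. Conditioning on the first minute:
t(Overloaded) = 1 + 0.4·t(Overloaded) + 0.28·t(Busy)
t(Busy) = 1 + 0.32·t(Overloaded) + 0.28·t(Busy)
Solving: t(Overloaded) = 2.9206, t(Busy) = 2.6869.
Expected minutes from Overloaded to Idle: 2.9206.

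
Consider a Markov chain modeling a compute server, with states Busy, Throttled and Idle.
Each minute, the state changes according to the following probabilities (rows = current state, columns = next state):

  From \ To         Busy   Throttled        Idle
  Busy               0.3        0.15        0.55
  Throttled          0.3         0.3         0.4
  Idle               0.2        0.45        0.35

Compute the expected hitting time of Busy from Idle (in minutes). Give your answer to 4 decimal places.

4.1818

Let t(s) be the expected number of minutes to first reach Busy from state s, with t(Busy) = 0. Conditioning on the first minute:
t(Throttled) = 1 + 0.3·t(Throttled) + 0.4·t(Idle)
t(Idle) = 1 + 0.45·t(Throttled) + 0.35·t(Idle)
Solving: t(Throttled) = 3.8182, t(Idle) = 4.1818.
Expected minutes from Idle to Busy: 4.1818.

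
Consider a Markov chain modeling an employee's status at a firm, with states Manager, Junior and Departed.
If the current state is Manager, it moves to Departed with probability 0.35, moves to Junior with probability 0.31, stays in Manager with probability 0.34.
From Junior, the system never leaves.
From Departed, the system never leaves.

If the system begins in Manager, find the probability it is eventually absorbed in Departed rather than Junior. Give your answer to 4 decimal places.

Let h(s) be the probability of absorption at Departed starting from transient state s. Then h(Departed) = 1 and h(Junior) = 0. By first-step analysis:
h(Manager) = 0.34·h(Manager) + 0.31·0 + 0.35·1
Solving: h(Manager) = 0.5303.
Starting from Manager, the probability is 0.5303.

0.5303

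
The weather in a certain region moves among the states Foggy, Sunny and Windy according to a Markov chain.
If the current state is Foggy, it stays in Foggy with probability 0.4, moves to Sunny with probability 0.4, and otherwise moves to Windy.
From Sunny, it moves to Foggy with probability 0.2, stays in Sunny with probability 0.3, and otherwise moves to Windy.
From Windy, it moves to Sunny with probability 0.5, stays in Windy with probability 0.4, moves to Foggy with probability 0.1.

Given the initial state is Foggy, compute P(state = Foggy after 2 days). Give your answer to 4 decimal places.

Sum over the intermediate state after 1 day:
P = P(Foggy→Foggy)·P(Foggy→Foggy) + P(Foggy→Sunny)·P(Sunny→Foggy) + P(Foggy→Windy)·P(Windy→Foggy)
  = 0.4×0.4 + 0.4×0.2 + 0.2×0.1
  = 0.1600 + 0.0800 + 0.0200 = 0.2600

0.2600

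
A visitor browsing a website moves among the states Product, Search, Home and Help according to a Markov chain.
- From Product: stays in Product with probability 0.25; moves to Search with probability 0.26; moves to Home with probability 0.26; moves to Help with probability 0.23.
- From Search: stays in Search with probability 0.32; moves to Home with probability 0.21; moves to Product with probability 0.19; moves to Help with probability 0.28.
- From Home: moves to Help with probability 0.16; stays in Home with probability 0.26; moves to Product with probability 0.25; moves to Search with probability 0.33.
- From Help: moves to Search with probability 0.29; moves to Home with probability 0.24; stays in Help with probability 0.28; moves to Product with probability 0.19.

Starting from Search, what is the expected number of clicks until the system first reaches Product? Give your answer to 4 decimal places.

Let t(s) be the expected number of clicks to first reach Product from state s, with t(Product) = 0. Conditioning on the first click:
t(Search) = 1 + 0.32·t(Search) + 0.21·t(Home) + 0.28·t(Help)
t(Home) = 1 + 0.33·t(Search) + 0.26·t(Home) + 0.16·t(Help)
t(Help) = 1 + 0.29·t(Search) + 0.24·t(Home) + 0.28·t(Help)
Solving: t(Search) = 4.9082, t(Home) = 4.5994, t(Help) = 4.8989.
Expected clicks from Search to Product: 4.9082.

4.9082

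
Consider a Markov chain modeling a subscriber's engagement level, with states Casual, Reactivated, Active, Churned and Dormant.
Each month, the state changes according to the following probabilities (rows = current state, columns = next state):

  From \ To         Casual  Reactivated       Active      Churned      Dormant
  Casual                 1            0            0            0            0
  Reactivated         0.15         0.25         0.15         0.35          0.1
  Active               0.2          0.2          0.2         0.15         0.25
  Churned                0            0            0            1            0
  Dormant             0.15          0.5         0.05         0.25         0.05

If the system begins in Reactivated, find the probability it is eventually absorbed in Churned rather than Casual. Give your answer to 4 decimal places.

0.6629

Let h(s) be the probability of absorption at Churned starting from transient state s. Then h(Churned) = 1 and h(Casual) = 0. By first-step analysis:
h(Reactivated) = 0.15·0 + 0.25·h(Reactivated) + 0.15·h(Active) + 0.35·1 + 0.1·h(Dormant)
h(Active) = 0.2·0 + 0.2·h(Reactivated) + 0.2·h(Active) + 0.15·1 + 0.25·h(Dormant)
h(Dormant) = 0.15·0 + 0.5·h(Reactivated) + 0.05·h(Active) + 0.25·1 + 0.05·h(Dormant)
Solving: h(Reactivated) = 0.6629, h(Active) = 0.5536, h(Dormant) = 0.6412.
Starting from Reactivated, the probability is 0.6629.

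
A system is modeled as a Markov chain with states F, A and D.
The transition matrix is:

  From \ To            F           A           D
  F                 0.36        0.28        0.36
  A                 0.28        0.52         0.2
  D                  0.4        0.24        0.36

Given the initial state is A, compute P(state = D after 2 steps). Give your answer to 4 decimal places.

Sum over the intermediate state after 1 step:
P = P(A→F)·P(F→D) + P(A→A)·P(A→D) + P(A→D)·P(D→D)
  = 0.28×0.36 + 0.52×0.2 + 0.2×0.36
  = 0.1008 + 0.1040 + 0.0720 = 0.2768

0.2768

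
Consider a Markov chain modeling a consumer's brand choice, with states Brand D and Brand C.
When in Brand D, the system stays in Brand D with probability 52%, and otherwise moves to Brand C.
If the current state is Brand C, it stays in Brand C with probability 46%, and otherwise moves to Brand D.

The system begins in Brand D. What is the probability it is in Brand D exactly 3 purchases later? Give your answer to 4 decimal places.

0.5294

Propagate the distribution vector 3 purchases from Brand D.
After 0 purchases: (1.0000, 0.0000)
After 1 purchase: (0.5200, 0.4800)
After 2 purchases: (0.5296, 0.4704)
After 3 purchases: (0.5294, 0.4706)
P(in Brand D after 3 purchases) = 0.5294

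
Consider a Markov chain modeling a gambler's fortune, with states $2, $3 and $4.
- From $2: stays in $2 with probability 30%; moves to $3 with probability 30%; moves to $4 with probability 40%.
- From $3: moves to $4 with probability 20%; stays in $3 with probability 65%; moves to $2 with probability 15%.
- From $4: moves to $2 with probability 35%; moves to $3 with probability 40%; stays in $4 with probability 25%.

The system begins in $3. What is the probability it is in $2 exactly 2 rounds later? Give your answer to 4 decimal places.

Sum over the intermediate state after 1 round:
P = P($3→$2)·P($2→$2) + P($3→$3)·P($3→$2) + P($3→$4)·P($4→$2)
  = 0.15×0.3 + 0.65×0.15 + 0.2×0.35
  = 0.0450 + 0.0975 + 0.0700 = 0.2125

0.2125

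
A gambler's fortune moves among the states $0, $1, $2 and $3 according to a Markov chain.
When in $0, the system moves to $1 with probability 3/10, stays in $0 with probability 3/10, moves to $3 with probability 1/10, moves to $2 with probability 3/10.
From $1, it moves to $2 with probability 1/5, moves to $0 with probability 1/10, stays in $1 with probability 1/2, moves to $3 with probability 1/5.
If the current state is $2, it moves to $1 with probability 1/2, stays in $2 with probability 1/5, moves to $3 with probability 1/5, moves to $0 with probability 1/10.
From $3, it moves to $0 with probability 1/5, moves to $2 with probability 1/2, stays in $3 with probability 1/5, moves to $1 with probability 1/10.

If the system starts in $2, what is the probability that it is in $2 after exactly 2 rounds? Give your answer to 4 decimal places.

0.2700

Propagate the distribution vector 2 rounds from $2.
After 0 rounds: (0.0000, 0.0000, 1.0000, 0.0000)
After 1 round: (0.1000, 0.5000, 0.2000, 0.2000)
After 2 rounds: (0.1400, 0.4000, 0.2700, 0.1900)
P(in $2 after 2 rounds) = 0.2700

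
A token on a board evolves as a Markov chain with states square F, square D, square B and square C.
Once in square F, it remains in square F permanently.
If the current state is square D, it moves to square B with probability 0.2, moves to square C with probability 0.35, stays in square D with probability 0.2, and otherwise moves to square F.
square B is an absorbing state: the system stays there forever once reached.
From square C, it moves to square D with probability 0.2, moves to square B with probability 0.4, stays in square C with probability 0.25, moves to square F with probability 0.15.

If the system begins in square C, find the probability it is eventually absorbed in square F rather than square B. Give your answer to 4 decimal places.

Let h(s) be the probability of absorption at square F starting from transient state s. Then h(square F) = 1 and h(square B) = 0. By first-step analysis:
h(square D) = 0.25·1 + 0.2·h(square D) + 0.2·0 + 0.35·h(square C)
h(square C) = 0.15·1 + 0.2·h(square D) + 0.4·0 + 0.25·h(square C)
Solving: h(square D) = 0.4528, h(square C) = 0.3208.
Starting from square C, the probability is 0.3208.

0.3208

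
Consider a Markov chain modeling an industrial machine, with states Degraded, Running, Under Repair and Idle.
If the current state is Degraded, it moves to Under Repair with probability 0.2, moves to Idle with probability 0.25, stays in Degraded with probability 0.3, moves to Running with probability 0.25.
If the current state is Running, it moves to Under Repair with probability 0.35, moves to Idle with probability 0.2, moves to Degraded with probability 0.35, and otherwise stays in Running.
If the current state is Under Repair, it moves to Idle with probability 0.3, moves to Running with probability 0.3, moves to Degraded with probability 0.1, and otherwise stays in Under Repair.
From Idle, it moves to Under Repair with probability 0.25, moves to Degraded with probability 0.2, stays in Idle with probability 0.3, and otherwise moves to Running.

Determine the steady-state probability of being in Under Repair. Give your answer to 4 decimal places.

0.2752

Let the stationary distribution be π with π = πP and π_1 + π_2 + π_3 + π_4 = 1.
π_1 = 0.3·π_1 + 0.35·π_2 + 0.1·π_3 + 0.2·π_4
π_2 = 0.25·π_1 + 0.1·π_2 + 0.3·π_3 + 0.25·π_4
π_3 = 0.2·π_1 + 0.35·π_2 + 0.3·π_3 + 0.25·π_4
Solving with the normalization constraint gives π = (0.2299, 0.2294, 0.2752, 0.2656).
So the stationary probability of Under Repair is 0.2752.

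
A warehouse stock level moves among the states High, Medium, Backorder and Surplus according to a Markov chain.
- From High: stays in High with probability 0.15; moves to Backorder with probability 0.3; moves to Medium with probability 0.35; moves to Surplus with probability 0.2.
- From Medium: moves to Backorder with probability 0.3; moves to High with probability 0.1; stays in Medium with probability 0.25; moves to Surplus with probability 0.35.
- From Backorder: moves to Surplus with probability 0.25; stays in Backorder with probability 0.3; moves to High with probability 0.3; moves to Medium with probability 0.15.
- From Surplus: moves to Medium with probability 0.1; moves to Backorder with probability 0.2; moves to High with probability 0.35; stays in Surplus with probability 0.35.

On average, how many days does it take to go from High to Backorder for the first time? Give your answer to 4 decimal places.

Let t(s) be the expected number of days to first reach Backorder from state s, with t(Backorder) = 0. Conditioning on the first day:
t(High) = 1 + 0.15·t(High) + 0.35·t(Medium) + 0.2·t(Surplus)
t(Medium) = 1 + 0.1·t(High) + 0.25·t(Medium) + 0.35·t(Surplus)
t(Surplus) = 1 + 0.35·t(High) + 0.1·t(Medium) + 0.35·t(Surplus)
Solving: t(High) = 3.6767, t(Medium) = 3.7335, t(Surplus) = 4.0926.
Expected days from High to Backorder: 3.6767.

3.6767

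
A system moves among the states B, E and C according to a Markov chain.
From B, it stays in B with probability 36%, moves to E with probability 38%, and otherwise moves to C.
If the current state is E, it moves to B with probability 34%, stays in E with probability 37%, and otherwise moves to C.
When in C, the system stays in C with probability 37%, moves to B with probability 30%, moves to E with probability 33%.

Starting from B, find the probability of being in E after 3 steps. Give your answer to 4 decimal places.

0.3614

Propagate the distribution vector 3 steps from B.
After 0 steps: (1.0000, 0.0000, 0.0000)
After 1 step: (0.3600, 0.3800, 0.2600)
After 2 steps: (0.3368, 0.3632, 0.3000)
After 3 steps: (0.3347, 0.3614, 0.3039)
P(in E after 3 steps) = 0.3614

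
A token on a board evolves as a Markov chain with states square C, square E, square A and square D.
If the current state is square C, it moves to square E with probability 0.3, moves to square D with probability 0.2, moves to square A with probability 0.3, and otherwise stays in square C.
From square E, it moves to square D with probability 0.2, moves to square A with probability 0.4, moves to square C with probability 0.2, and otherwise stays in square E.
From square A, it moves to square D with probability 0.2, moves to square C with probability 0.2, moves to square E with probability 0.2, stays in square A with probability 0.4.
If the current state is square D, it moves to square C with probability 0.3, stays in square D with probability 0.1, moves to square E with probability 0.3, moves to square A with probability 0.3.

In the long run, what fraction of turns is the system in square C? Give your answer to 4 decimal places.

0.2182

Let the stationary distribution be π with π = πP and π_1 + π_2 + π_3 + π_4 = 1.
π_1 = 0.2·π_1 + 0.2·π_2 + 0.2·π_3 + 0.3·π_4
π_2 = 0.3·π_1 + 0.2·π_2 + 0.2·π_3 + 0.3·π_4
π_3 = 0.3·π_1 + 0.4·π_2 + 0.4·π_3 + 0.3·π_4
Solving with the normalization constraint gives π = (0.2182, 0.2400, 0.3600, 0.1818).
So the stationary probability of square C is 0.2182.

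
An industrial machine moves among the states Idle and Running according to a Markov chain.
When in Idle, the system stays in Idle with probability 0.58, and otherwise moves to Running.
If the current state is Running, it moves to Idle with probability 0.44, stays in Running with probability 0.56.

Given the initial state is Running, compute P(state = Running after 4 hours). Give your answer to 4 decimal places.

Propagate the distribution vector 4 hours from Running.
After 0 hours: (0.0000, 1.0000)
After 1 hour: (0.4400, 0.5600)
After 2 hours: (0.5016, 0.4984)
After 3 hours: (0.5102, 0.4898)
After 4 hours: (0.5114, 0.4886)
P(in Running after 4 hours) = 0.4886

0.4886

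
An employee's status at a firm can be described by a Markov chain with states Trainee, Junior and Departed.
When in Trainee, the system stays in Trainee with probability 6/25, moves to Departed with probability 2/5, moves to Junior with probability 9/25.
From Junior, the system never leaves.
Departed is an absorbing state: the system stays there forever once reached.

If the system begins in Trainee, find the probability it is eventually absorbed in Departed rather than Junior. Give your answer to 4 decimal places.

Let h(s) be the probability of absorption at Departed starting from transient state s. Then h(Departed) = 1 and h(Junior) = 0. By first-step analysis:
h(Trainee) = 0.24·h(Trainee) + 0.36·0 + 0.4·1
Solving: h(Trainee) = 0.5263.
Starting from Trainee, the probability is 0.5263.

0.5263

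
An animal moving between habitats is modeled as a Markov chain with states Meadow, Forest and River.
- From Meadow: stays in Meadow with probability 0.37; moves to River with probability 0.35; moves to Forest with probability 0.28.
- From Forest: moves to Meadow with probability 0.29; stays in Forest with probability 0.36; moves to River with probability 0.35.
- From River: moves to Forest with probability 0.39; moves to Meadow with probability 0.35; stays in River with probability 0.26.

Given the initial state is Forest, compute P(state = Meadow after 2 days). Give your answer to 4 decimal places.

0.3342

Sum over the intermediate state after 1 day:
P = P(Forest→Meadow)·P(Meadow→Meadow) + P(Forest→Forest)·P(Forest→Meadow) + P(Forest→River)·P(River→Meadow)
  = 0.29×0.37 + 0.36×0.29 + 0.35×0.35
  = 0.1073 + 0.1044 + 0.1225 = 0.3342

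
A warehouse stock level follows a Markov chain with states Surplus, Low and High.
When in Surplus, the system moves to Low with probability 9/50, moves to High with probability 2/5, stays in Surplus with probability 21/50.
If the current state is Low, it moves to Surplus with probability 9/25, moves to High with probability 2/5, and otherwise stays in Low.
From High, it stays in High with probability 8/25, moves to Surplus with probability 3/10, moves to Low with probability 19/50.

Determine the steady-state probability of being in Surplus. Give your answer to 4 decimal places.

0.3593

Let the stationary distribution be π with π = πP and π_1 + π_2 + π_3 = 1.
π_1 = 0.42·π_1 + 0.36·π_2 + 0.3·π_3
π_2 = 0.18·π_1 + 0.24·π_2 + 0.38·π_3
Solving with the normalization constraint gives π = (0.3593, 0.2703, 0.3704).
So the stationary probability of Surplus is 0.3593.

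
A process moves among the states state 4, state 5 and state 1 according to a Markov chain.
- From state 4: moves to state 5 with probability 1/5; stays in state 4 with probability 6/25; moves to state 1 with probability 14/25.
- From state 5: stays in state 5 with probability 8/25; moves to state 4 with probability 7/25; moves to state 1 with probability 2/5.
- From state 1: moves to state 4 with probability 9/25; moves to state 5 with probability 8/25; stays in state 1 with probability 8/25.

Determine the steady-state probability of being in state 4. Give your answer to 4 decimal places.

0.3012

Let the stationary distribution be π with π = πP and π_1 + π_2 + π_3 = 1.
π_1 = 0.24·π_1 + 0.28·π_2 + 0.36·π_3
π_2 = 0.2·π_1 + 0.32·π_2 + 0.32·π_3
Solving with the normalization constraint gives π = (0.3012, 0.2839, 0.4150).
So the stationary probability of state 4 is 0.3012.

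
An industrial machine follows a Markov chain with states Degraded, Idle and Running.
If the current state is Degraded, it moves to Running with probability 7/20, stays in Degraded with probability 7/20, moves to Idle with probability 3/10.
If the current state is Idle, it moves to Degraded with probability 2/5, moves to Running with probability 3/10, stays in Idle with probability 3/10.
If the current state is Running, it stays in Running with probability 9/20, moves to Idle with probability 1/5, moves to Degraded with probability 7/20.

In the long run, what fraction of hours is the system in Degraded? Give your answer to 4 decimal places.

Let the stationary distribution be π with π = πP and π_1 + π_2 + π_3 = 1.
π_1 = 0.35·π_1 + 0.4·π_2 + 0.35·π_3
π_2 = 0.3·π_1 + 0.3·π_2 + 0.2·π_3
Solving with the normalization constraint gives π = (0.3631, 0.2626, 0.3743).
So the stationary probability of Degraded is 0.3631.

0.3631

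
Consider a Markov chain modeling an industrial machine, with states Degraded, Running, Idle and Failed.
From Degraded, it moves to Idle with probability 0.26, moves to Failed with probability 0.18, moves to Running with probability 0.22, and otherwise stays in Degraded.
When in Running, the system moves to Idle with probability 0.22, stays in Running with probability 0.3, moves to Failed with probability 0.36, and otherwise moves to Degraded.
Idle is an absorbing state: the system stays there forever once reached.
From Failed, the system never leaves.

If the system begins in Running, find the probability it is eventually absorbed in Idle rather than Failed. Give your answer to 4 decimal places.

0.4050

Let h(s) be the probability of absorption at Idle starting from transient state s. Then h(Idle) = 1 and h(Failed) = 0. By first-step analysis:
h(Degraded) = 0.34·h(Degraded) + 0.22·h(Running) + 0.26·1 + 0.18·0
h(Running) = 0.12·h(Degraded) + 0.3·h(Running) + 0.22·1 + 0.36·0
Solving: h(Degraded) = 0.5289, h(Running) = 0.4050.
Starting from Running, the probability is 0.4050.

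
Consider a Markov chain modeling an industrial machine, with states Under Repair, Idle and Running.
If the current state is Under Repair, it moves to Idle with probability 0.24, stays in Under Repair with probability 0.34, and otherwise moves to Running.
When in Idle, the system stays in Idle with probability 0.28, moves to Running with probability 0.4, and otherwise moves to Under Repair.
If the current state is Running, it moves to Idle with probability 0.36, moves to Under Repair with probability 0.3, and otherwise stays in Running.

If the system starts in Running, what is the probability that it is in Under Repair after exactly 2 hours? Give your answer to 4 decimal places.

Sum over the intermediate state after 1 hour:
P = P(Running→Under Repair)·P(Under Repair→Under Repair) + P(Running→Idle)·P(Idle→Under Repair) + P(Running→Running)·P(Running→Under Repair)
  = 0.3×0.34 + 0.36×0.32 + 0.34×0.3
  = 0.1020 + 0.1152 + 0.1020 = 0.3192

0.3192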